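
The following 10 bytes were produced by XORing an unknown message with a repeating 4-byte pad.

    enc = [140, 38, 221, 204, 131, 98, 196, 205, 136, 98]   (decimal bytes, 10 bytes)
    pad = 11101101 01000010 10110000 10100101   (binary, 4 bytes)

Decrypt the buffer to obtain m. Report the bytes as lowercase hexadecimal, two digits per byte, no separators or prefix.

61646d696e2074686520

The 4-byte key repeats, so the effective keystream is ed 42 b0 a5 ed 42 b0 a5 ed 42.
byte 0: 8c ⊕ ed = 61
byte 1: 26 ⊕ 42 = 64
byte 2: dd ⊕ b0 = 6d
byte 3: cc ⊕ a5 = 69
byte 4: 83 ⊕ ed = 6e
byte 5: 62 ⊕ 42 = 20
byte 6: c4 ⊕ b0 = 74
byte 7: cd ⊕ a5 = 68
byte 8: 88 ⊕ ed = 65
byte 9: 62 ⊕ 42 = 20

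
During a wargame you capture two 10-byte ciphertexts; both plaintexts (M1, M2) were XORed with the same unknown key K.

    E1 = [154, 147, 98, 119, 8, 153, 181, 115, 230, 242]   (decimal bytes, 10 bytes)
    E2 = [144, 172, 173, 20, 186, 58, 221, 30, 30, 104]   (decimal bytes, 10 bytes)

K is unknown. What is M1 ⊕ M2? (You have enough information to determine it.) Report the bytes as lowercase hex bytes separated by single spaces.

0a 3f cf 63 b2 a3 68 6d f8 9a

E1 ⊕ E2 = (M1 ⊕ K) ⊕ (M2 ⊕ K) = M1 ⊕ M2 — the shared key cancels under XOR.
9a XOR 90 = 0a
93 XOR ac = 3f
62 XOR ad = cf
77 XOR 14 = 63
08 XOR ba = b2
99 XOR 3a = a3
b5 XOR dd = 68
73 XOR 1e = 6d
e6 XOR 1e = f8
f2 XOR 68 = 9a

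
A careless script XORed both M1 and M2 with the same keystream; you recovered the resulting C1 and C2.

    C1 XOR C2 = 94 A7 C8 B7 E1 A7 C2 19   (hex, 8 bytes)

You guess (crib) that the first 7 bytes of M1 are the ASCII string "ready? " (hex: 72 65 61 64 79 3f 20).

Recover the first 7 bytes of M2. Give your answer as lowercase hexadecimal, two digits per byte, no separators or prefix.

e6c2a9d39898e2

Since C1 ⊕ C2 = M1 ⊕ M2, XORing with the guessed M1 bytes yields the corresponding M2 bytes: M2 = (C1 ⊕ C2) ⊕ M1.
10010100 ⊕ 01110010 = 11100110
10100111 ⊕ 01100101 = 11000010
11001000 ⊕ 01100001 = 10101001
10110111 ⊕ 01100100 = 11010011
11100001 ⊕ 01111001 = 10011000
10100111 ⊕ 00111111 = 10011000
11000010 ⊕ 00100000 = 11100010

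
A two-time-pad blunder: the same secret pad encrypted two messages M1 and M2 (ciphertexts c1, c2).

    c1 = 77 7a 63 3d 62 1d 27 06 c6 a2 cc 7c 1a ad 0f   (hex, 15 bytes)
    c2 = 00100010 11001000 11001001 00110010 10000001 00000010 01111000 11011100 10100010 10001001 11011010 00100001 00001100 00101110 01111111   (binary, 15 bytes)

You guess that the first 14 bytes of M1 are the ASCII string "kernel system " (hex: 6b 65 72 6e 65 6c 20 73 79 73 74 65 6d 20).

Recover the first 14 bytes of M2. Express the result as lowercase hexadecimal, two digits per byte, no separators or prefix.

First, c1 ⊕ c2 = (M1 ⊕ K) ⊕ (M2 ⊕ K) = M1 ⊕ M2, so the key drops out. Then M2 = (M1 ⊕ M2) ⊕ M1 over the first 14 bytes.
byte 0: (77 xor 22) xor 6b = 55 xor 6b = 3e
byte 1: (7a xor c8) xor 65 = b2 xor 65 = d7
byte 2: (63 xor c9) xor 72 = aa xor 72 = d8
byte 3: (3d xor 32) xor 6e = 0f xor 6e = 61
byte 4: (62 xor 81) xor 65 = e3 xor 65 = 86
byte 5: (1d xor 02) xor 6c = 1f xor 6c = 73
byte 6: (27 xor 78) xor 20 = 5f xor 20 = 7f
byte 7: (06 xor dc) xor 73 = da xor 73 = a9
byte 8: (c6 xor a2) xor 79 = 64 xor 79 = 1d
byte 9: (a2 xor 89) xor 73 = 2b xor 73 = 58
byte 10: (cc xor da) xor 74 = 16 xor 74 = 62
byte 11: (7c xor 21) xor 65 = 5d xor 65 = 38
byte 12: (1a xor 0c) xor 6d = 16 xor 6d = 7b
byte 13: (ad xor 2e) xor 20 = 83 xor 20 = a3

3ed7d86186737fa91d5862387ba3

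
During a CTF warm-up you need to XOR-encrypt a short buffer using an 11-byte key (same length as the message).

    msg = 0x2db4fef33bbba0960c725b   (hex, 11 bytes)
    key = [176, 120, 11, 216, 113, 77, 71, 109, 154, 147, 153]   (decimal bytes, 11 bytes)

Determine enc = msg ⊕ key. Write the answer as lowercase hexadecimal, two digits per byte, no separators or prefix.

9dccf52b4af6e7fb96e1c2

XOR is its own inverse, so applying the key byte-wise gives the result directly.
00101101 XOR 10110000 = 10011101
10110100 XOR 01111000 = 11001100
11111110 XOR 00001011 = 11110101
11110011 XOR 11011000 = 00101011
00111011 XOR 01110001 = 01001010
10111011 XOR 01001101 = 11110110
10100000 XOR 01000111 = 11100111
10010110 XOR 01101101 = 11111011
00001100 XOR 10011010 = 10010110
01110010 XOR 10010011 = 11100001
01011011 XOR 10011001 = 11000010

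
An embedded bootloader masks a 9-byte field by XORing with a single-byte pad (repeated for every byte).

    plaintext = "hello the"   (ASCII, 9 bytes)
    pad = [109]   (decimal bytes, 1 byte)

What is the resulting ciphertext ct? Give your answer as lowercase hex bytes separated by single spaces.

The 1-byte key repeats, so the effective keystream is 6d 6d 6d 6d 6d 6d 6d 6d 6d.
byte 0: 104 ^ 109 =   5
byte 1: 101 ^ 109 =   8
byte 2: 108 ^ 109 =   1
byte 3: 108 ^ 109 =   1
byte 4: 111 ^ 109 =   2
byte 5:  32 ^ 109 =  77
byte 6: 116 ^ 109 =  25
byte 7: 104 ^ 109 =   5
byte 8: 101 ^ 109 =   8

05 08 01 01 02 4d 19 05 08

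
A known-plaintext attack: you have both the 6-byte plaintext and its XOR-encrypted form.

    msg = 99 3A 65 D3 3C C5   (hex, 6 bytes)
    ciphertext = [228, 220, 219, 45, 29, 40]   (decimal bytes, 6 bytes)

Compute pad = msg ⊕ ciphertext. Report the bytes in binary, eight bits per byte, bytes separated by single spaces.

Since ciphertext = msg ⊕ pad, XORing both sides with msg gives pad = msg ⊕ ciphertext.
byte 0: 99 XOR e4 = 7d
byte 1: 3a XOR dc = e6
byte 2: 65 XOR db = be
byte 3: d3 XOR 2d = fe
byte 4: 3c XOR 1d = 21
byte 5: c5 XOR 28 = ed

01111101 11100110 10111110 11111110 00100001 11101101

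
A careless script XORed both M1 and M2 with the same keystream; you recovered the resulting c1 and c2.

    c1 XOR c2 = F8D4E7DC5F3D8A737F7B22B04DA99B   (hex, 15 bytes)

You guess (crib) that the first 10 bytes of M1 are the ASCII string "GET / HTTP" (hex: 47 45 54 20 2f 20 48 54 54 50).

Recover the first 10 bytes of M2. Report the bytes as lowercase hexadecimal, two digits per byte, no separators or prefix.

Since c1 ⊕ c2 = M1 ⊕ M2, XORing with the guessed M1 bytes yields the corresponding M2 bytes: M2 = (c1 ⊕ c2) ⊕ M1.
f8 XOR 47 = bf
d4 XOR 45 = 91
e7 XOR 54 = b3
dc XOR 20 = fc
5f XOR 2f = 70
3d XOR 20 = 1d
8a XOR 48 = c2
73 XOR 54 = 27
7f XOR 54 = 2b
7b XOR 50 = 2b

bf91b3fc701dc2272b2b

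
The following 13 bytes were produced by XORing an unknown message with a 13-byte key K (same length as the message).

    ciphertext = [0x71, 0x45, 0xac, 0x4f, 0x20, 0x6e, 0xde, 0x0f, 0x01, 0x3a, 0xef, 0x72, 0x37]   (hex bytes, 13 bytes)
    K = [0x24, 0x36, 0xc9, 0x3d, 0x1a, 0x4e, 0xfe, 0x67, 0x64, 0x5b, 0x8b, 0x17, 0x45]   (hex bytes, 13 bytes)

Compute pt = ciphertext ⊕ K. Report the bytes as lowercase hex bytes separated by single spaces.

55 73 65 72 3a 20 20 68 65 61 64 65 72

113 ⊕  36 =  85
 69 ⊕  54 = 115
172 ⊕ 201 = 101
 79 ⊕  61 = 114
 32 ⊕  26 =  58
110 ⊕  78 =  32
222 ⊕ 254 =  32
 15 ⊕ 103 = 104
  1 ⊕ 100 = 101
 58 ⊕  91 =  97
239 ⊕ 139 = 100
114 ⊕  23 = 101
 55 ⊕  69 = 114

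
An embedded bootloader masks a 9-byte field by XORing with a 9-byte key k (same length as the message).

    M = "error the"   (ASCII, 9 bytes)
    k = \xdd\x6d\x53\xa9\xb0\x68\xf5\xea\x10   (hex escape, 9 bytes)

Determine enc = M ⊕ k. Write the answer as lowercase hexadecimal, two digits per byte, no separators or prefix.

b81f21c6c248818275

XOR is its own inverse, so applying the key byte-wise gives the result directly.
101 ⊕ 221 = 184
114 ⊕ 109 =  31
114 ⊕  83 =  33
111 ⊕ 169 = 198
114 ⊕ 176 = 194
 32 ⊕ 104 =  72
116 ⊕ 245 = 129
104 ⊕ 234 = 130
101 ⊕  16 = 117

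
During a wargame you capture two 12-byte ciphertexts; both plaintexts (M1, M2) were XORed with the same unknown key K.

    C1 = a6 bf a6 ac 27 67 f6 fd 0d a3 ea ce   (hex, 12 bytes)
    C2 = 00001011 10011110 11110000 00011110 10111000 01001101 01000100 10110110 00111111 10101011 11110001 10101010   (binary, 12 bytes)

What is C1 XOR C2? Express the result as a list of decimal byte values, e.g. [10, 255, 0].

[173, 33, 86, 178, 159, 42, 178, 75, 50, 8, 27, 100]

C1 ⊕ C2 = (M1 ⊕ K) ⊕ (M2 ⊕ K) = M1 ⊕ M2 — the shared key cancels under XOR.
byte 0: 10100110 ⊕ 00001011 = 10101101
byte 1: 10111111 ⊕ 10011110 = 00100001
byte 2: 10100110 ⊕ 11110000 = 01010110
byte 3: 10101100 ⊕ 00011110 = 10110010
byte 4: 00100111 ⊕ 10111000 = 10011111
byte 5: 01100111 ⊕ 01001101 = 00101010
byte 6: 11110110 ⊕ 01000100 = 10110010
byte 7: 11111101 ⊕ 10110110 = 01001011
byte 8: 00001101 ⊕ 00111111 = 00110010
byte 9: 10100011 ⊕ 10101011 = 00001000
byte 10: 11101010 ⊕ 11110001 = 00011011
byte 11: 11001110 ⊕ 10101010 = 01100100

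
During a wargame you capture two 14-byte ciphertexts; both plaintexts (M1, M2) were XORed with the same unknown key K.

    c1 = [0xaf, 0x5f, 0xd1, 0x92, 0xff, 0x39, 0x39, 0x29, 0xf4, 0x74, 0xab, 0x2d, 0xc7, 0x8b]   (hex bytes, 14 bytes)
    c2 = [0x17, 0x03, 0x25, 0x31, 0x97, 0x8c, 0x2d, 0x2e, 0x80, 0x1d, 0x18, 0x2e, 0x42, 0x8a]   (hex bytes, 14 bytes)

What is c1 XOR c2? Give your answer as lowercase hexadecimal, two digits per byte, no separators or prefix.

c1 ⊕ c2 = (M1 ⊕ K) ⊕ (M2 ⊕ K) = M1 ⊕ M2 — the shared key cancels under XOR.
byte 0: af xor 17 = b8
byte 1: 5f xor 03 = 5c
byte 2: d1 xor 25 = f4
byte 3: 92 xor 31 = a3
byte 4: ff xor 97 = 68
byte 5: 39 xor 8c = b5
byte 6: 39 xor 2d = 14
byte 7: 29 xor 2e = 07
byte 8: f4 xor 80 = 74
byte 9: 74 xor 1d = 69
byte 10: ab xor 18 = b3
byte 11: 2d xor 2e = 03
byte 12: c7 xor 42 = 85
byte 13: 8b xor 8a = 01

b85cf4a368b514077469b3038501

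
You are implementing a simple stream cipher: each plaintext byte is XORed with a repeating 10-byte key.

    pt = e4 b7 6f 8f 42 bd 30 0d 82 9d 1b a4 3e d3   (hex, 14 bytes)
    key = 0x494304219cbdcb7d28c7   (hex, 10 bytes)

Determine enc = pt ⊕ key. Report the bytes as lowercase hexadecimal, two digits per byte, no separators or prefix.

The 10-byte key repeats, so the effective keystream is 49 43 04 21 9c bd cb 7d 28 c7 49 43 04 21.
byte 0: e4 ^ 49 = ad
byte 1: b7 ^ 43 = f4
byte 2: 6f ^ 04 = 6b
byte 3: 8f ^ 21 = ae
byte 4: 42 ^ 9c = de
byte 5: bd ^ bd = 00
byte 6: 30 ^ cb = fb
byte 7: 0d ^ 7d = 70
byte 8: 82 ^ 28 = aa
byte 9: 9d ^ c7 = 5a
byte 10: 1b ^ 49 = 52
byte 11: a4 ^ 43 = e7
byte 12: 3e ^ 04 = 3a
byte 13: d3 ^ 21 = f2

adf46baede00fb70aa5a52e73af2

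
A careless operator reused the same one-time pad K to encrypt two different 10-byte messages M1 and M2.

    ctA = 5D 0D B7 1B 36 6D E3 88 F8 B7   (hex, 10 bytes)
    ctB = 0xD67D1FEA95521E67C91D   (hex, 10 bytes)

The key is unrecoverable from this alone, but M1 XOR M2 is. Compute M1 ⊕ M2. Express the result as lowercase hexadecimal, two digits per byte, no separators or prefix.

ctA ⊕ ctB = (M1 ⊕ K) ⊕ (M2 ⊕ K) = M1 ⊕ M2 — the shared key cancels under XOR.
byte 0: 5d ^ d6 = 8b
byte 1: 0d ^ 7d = 70
byte 2: b7 ^ 1f = a8
byte 3: 1b ^ ea = f1
byte 4: 36 ^ 95 = a3
byte 5: 6d ^ 52 = 3f
byte 6: e3 ^ 1e = fd
byte 7: 88 ^ 67 = ef
byte 8: f8 ^ c9 = 31
byte 9: b7 ^ 1d = aa

8b70a8f1a33ffdef31aa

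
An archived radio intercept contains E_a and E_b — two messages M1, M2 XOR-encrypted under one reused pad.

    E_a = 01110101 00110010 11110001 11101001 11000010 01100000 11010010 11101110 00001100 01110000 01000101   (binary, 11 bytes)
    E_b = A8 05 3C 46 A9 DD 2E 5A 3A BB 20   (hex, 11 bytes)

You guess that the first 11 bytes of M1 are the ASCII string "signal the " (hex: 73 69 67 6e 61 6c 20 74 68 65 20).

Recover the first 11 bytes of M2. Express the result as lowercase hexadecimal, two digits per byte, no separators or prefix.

First, E_a ⊕ E_b = (M1 ⊕ K) ⊕ (M2 ⊕ K) = M1 ⊕ M2, so the key drops out. Then M2 = (M1 ⊕ M2) ⊕ M1 over the first 11 bytes.
byte 0: (75 ⊕ a8) ⊕ 73 = dd ⊕ 73 = ae
byte 1: (32 ⊕ 05) ⊕ 69 = 37 ⊕ 69 = 5e
byte 2: (f1 ⊕ 3c) ⊕ 67 = cd ⊕ 67 = aa
byte 3: (e9 ⊕ 46) ⊕ 6e = af ⊕ 6e = c1
byte 4: (c2 ⊕ a9) ⊕ 61 = 6b ⊕ 61 = 0a
byte 5: (60 ⊕ dd) ⊕ 6c = bd ⊕ 6c = d1
byte 6: (d2 ⊕ 2e) ⊕ 20 = fc ⊕ 20 = dc
byte 7: (ee ⊕ 5a) ⊕ 74 = b4 ⊕ 74 = c0
byte 8: (0c ⊕ 3a) ⊕ 68 = 36 ⊕ 68 = 5e
byte 9: (70 ⊕ bb) ⊕ 65 = cb ⊕ 65 = ae
byte 10: (45 ⊕ 20) ⊕ 20 = 65 ⊕ 20 = 45

ae5eaac10ad1dcc05eae45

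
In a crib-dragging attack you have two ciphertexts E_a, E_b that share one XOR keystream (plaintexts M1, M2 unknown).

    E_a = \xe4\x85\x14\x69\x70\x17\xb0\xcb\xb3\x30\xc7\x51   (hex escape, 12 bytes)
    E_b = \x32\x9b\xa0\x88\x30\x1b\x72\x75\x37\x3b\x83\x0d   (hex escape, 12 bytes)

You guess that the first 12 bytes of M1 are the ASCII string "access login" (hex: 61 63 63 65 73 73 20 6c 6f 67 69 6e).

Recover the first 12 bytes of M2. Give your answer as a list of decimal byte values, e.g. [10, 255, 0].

First, E_a ⊕ E_b = (M1 ⊕ K) ⊕ (M2 ⊕ K) = M1 ⊕ M2, so the key drops out. Then M2 = (M1 ⊕ M2) ⊕ M1 over the first 12 bytes.
byte 0: (e4 ⊕ 32) ⊕ 61 = d6 ⊕ 61 = b7
byte 1: (85 ⊕ 9b) ⊕ 63 = 1e ⊕ 63 = 7d
byte 2: (14 ⊕ a0) ⊕ 63 = b4 ⊕ 63 = d7
byte 3: (69 ⊕ 88) ⊕ 65 = e1 ⊕ 65 = 84
byte 4: (70 ⊕ 30) ⊕ 73 = 40 ⊕ 73 = 33
byte 5: (17 ⊕ 1b) ⊕ 73 = 0c ⊕ 73 = 7f
byte 6: (b0 ⊕ 72) ⊕ 20 = c2 ⊕ 20 = e2
byte 7: (cb ⊕ 75) ⊕ 6c = be ⊕ 6c = d2
byte 8: (b3 ⊕ 37) ⊕ 6f = 84 ⊕ 6f = eb
byte 9: (30 ⊕ 3b) ⊕ 67 = 0b ⊕ 67 = 6c
byte 10: (c7 ⊕ 83) ⊕ 69 = 44 ⊕ 69 = 2d
byte 11: (51 ⊕ 0d) ⊕ 6e = 5c ⊕ 6e = 32

[183, 125, 215, 132, 51, 127, 226, 210, 235, 108, 45, 50]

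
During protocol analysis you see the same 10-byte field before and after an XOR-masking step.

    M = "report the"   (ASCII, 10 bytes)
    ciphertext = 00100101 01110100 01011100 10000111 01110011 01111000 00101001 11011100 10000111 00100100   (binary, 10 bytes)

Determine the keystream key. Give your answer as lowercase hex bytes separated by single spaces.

57 11 2c e8 01 0c 09 a8 ef 41

Since ciphertext = M ⊕ key, XORing both sides with M gives key = M ⊕ ciphertext.
byte 0: 114 ⊕  37 =  87
byte 1: 101 ⊕ 116 =  17
byte 2: 112 ⊕  92 =  44
byte 3: 111 ⊕ 135 = 232
byte 4: 114 ⊕ 115 =   1
byte 5: 116 ⊕ 120 =  12
byte 6:  32 ⊕  41 =   9
byte 7: 116 ⊕ 220 = 168
byte 8: 104 ⊕ 135 = 239
byte 9: 101 ⊕  36 =  65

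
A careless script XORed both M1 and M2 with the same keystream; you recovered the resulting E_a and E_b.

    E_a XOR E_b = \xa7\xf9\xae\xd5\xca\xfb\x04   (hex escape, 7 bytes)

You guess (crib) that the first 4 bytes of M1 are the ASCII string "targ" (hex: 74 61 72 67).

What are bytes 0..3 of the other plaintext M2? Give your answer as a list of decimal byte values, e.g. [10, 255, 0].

[211, 152, 220, 178]

Since E_a ⊕ E_b = M1 ⊕ M2, XORing with the guessed M1 bytes yields the corresponding M2 bytes: M2 = (E_a ⊕ E_b) ⊕ M1.
a7 xor 74 = d3
f9 xor 61 = 98
ae xor 72 = dc
d5 xor 67 = b2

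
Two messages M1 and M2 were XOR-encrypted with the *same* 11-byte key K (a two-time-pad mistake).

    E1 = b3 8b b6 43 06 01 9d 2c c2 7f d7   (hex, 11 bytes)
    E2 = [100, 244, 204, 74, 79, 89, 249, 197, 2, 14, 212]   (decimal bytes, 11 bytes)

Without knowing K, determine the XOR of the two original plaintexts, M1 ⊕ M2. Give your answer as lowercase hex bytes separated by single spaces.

d7 7f 7a 09 49 58 64 e9 c0 71 03

E1 ⊕ E2 = (M1 ⊕ K) ⊕ (M2 ⊕ K) = M1 ⊕ M2 — the shared key cancels under XOR.
byte 0: b3 XOR 64 = d7
byte 1: 8b XOR f4 = 7f
byte 2: b6 XOR cc = 7a
byte 3: 43 XOR 4a = 09
byte 4: 06 XOR 4f = 49
byte 5: 01 XOR 59 = 58
byte 6: 9d XOR f9 = 64
byte 7: 2c XOR c5 = e9
byte 8: c2 XOR 02 = c0
byte 9: 7f XOR 0e = 71
byte 10: d7 XOR d4 = 03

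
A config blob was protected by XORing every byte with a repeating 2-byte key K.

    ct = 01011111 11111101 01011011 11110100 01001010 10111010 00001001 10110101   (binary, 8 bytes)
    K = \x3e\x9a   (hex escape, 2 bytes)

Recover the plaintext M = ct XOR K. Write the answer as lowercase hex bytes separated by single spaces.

The 2-byte key repeats, so the effective keystream is 3e 9a 3e 9a 3e 9a 3e 9a.
byte 0:  95 ^  62 =  97
byte 1: 253 ^ 154 = 103
byte 2:  91 ^  62 = 101
byte 3: 244 ^ 154 = 110
byte 4:  74 ^  62 = 116
byte 5: 186 ^ 154 =  32
byte 6:   9 ^  62 =  55
byte 7: 181 ^ 154 =  47

61 67 65 6e 74 20 37 2f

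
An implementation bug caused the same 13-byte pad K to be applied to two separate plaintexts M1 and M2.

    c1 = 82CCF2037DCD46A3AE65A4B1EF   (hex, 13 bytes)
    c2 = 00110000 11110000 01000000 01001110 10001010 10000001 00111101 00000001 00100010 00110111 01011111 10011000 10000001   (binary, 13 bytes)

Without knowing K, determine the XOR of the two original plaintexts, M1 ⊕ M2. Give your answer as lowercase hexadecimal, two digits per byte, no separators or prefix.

c1 ⊕ c2 = (M1 ⊕ K) ⊕ (M2 ⊕ K) = M1 ⊕ M2 — the shared key cancels under XOR.
byte 0: 82 xor 30 = b2
byte 1: cc xor f0 = 3c
byte 2: f2 xor 40 = b2
byte 3: 03 xor 4e = 4d
byte 4: 7d xor 8a = f7
byte 5: cd xor 81 = 4c
byte 6: 46 xor 3d = 7b
byte 7: a3 xor 01 = a2
byte 8: ae xor 22 = 8c
byte 9: 65 xor 37 = 52
byte 10: a4 xor 5f = fb
byte 11: b1 xor 98 = 29
byte 12: ef xor 81 = 6e

b23cb24df74c7ba28c52fb296e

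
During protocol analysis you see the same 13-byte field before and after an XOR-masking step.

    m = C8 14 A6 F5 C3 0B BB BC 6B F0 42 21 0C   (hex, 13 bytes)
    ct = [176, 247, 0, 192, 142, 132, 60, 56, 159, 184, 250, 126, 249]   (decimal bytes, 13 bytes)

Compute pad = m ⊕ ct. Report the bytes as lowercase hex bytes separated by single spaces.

Since ct = m ⊕ pad, XORing both sides with m gives pad = m ⊕ ct.
11001000 ⊕ 10110000 = 01111000
00010100 ⊕ 11110111 = 11100011
10100110 ⊕ 00000000 = 10100110
11110101 ⊕ 11000000 = 00110101
11000011 ⊕ 10001110 = 01001101
00001011 ⊕ 10000100 = 10001111
10111011 ⊕ 00111100 = 10000111
10111100 ⊕ 00111000 = 10000100
01101011 ⊕ 10011111 = 11110100
11110000 ⊕ 10111000 = 01001000
01000010 ⊕ 11111010 = 10111000
00100001 ⊕ 01111110 = 01011111
00001100 ⊕ 11111001 = 11110101

78 e3 a6 35 4d 8f 87 84 f4 48 b8 5f f5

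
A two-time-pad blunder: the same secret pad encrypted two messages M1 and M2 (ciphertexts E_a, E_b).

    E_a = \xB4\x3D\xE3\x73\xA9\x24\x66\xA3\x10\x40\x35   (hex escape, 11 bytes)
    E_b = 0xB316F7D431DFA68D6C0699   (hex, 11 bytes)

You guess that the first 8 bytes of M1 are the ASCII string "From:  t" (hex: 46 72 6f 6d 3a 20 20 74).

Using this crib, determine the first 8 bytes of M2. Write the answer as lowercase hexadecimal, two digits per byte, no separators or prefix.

41597bcaa2dbe05a

First, E_a ⊕ E_b = (M1 ⊕ K) ⊕ (M2 ⊕ K) = M1 ⊕ M2, so the key drops out. Then M2 = (M1 ⊕ M2) ⊕ M1 over the first 8 bytes.
byte 0: (b4 ^ b3) ^ 46 = 07 ^ 46 = 41
byte 1: (3d ^ 16) ^ 72 = 2b ^ 72 = 59
byte 2: (e3 ^ f7) ^ 6f = 14 ^ 6f = 7b
byte 3: (73 ^ d4) ^ 6d = a7 ^ 6d = ca
byte 4: (a9 ^ 31) ^ 3a = 98 ^ 3a = a2
byte 5: (24 ^ df) ^ 20 = fb ^ 20 = db
byte 6: (66 ^ a6) ^ 20 = c0 ^ 20 = e0
byte 7: (a3 ^ 8d) ^ 74 = 2e ^ 74 = 5a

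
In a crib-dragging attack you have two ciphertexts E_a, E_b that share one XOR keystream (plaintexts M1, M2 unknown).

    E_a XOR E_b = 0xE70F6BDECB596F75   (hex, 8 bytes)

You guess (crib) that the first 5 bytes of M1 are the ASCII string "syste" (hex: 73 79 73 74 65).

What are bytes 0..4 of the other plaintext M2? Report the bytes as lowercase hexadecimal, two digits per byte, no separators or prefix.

947618aaae

Since E_a ⊕ E_b = M1 ⊕ M2, XORing with the guessed M1 bytes yields the corresponding M2 bytes: M2 = (E_a ⊕ E_b) ⊕ M1.
byte 0: 11100111 ⊕ 01110011 = 10010100
byte 1: 00001111 ⊕ 01111001 = 01110110
byte 2: 01101011 ⊕ 01110011 = 00011000
byte 3: 11011110 ⊕ 01110100 = 10101010
byte 4: 11001011 ⊕ 01100101 = 10101110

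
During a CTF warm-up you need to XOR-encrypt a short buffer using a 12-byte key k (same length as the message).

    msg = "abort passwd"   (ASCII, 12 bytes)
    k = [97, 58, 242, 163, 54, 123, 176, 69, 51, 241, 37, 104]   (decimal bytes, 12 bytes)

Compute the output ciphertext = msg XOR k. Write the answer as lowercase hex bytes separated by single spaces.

XOR is its own inverse, so applying the key byte-wise gives the result directly.
byte 0: 01100001 XOR 01100001 = 00000000
byte 1: 01100010 XOR 00111010 = 01011000
byte 2: 01101111 XOR 11110010 = 10011101
byte 3: 01110010 XOR 10100011 = 11010001
byte 4: 01110100 XOR 00110110 = 01000010
byte 5: 00100000 XOR 01111011 = 01011011
byte 6: 01110000 XOR 10110000 = 11000000
byte 7: 01100001 XOR 01000101 = 00100100
byte 8: 01110011 XOR 00110011 = 01000000
byte 9: 01110011 XOR 11110001 = 10000010
byte 10: 01110111 XOR 00100101 = 01010010
byte 11: 01100100 XOR 01101000 = 00001100

00 58 9d d1 42 5b c0 24 40 82 52 0c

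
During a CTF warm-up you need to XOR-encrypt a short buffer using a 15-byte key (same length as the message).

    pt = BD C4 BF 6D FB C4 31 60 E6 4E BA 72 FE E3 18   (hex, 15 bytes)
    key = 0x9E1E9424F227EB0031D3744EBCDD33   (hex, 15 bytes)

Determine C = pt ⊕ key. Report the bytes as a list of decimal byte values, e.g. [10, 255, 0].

[35, 218, 43, 73, 9, 227, 218, 96, 215, 157, 206, 60, 66, 62, 43]

XOR is its own inverse, so applying the key byte-wise gives the result directly.
189 ^ 158 =  35
196 ^  30 = 218
191 ^ 148 =  43
109 ^  36 =  73
251 ^ 242 =   9
196 ^  39 = 227
 49 ^ 235 = 218
 96 ^   0 =  96
230 ^  49 = 215
 78 ^ 211 = 157
186 ^ 116 = 206
114 ^  78 =  60
254 ^ 188 =  66
227 ^ 221 =  62
 24 ^  51 =  43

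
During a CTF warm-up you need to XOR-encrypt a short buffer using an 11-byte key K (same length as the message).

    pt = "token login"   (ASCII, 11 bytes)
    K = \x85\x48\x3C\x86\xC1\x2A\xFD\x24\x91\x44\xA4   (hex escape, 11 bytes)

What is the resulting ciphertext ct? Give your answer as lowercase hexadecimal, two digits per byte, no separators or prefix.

116 ⊕ 133 = 241
111 ⊕  72 =  39
107 ⊕  60 =  87
101 ⊕ 134 = 227
110 ⊕ 193 = 175
 32 ⊕  42 =  10
108 ⊕ 253 = 145
111 ⊕  36 =  75
103 ⊕ 145 = 246
105 ⊕  68 =  45
110 ⊕ 164 = 202

f12757e3af0a914bf62dca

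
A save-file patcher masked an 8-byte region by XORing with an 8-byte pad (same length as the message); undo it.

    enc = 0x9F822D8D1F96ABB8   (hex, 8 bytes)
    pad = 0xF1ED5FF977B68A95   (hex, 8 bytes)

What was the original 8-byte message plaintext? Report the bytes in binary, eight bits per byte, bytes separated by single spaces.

01101110 01101111 01110010 01110100 01101000 00100000 00100001 00101101

10011111 XOR 11110001 = 01101110
10000010 XOR 11101101 = 01101111
00101101 XOR 01011111 = 01110010
10001101 XOR 11111001 = 01110100
00011111 XOR 01110111 = 01101000
10010110 XOR 10110110 = 00100000
10101011 XOR 10001010 = 00100001
10111000 XOR 10010101 = 00101101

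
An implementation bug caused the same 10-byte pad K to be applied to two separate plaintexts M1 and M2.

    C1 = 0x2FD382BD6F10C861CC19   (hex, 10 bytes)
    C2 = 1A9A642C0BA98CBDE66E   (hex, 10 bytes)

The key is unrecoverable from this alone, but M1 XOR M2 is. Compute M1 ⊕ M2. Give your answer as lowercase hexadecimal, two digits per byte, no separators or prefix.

3549e69164b944dc2a77

C1 ⊕ C2 = (M1 ⊕ K) ⊕ (M2 ⊕ K) = M1 ⊕ M2 — the shared key cancels under XOR.
2f ^ 1a = 35
d3 ^ 9a = 49
82 ^ 64 = e6
bd ^ 2c = 91
6f ^ 0b = 64
10 ^ a9 = b9
c8 ^ 8c = 44
61 ^ bd = dc
cc ^ e6 = 2a
19 ^ 6e = 77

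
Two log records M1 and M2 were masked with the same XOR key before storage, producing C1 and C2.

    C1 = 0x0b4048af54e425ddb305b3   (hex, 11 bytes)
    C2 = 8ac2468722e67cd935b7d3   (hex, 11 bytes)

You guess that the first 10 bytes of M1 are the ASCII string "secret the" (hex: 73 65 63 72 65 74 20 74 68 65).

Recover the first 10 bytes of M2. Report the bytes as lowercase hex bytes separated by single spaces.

First, C1 ⊕ C2 = (M1 ⊕ K) ⊕ (M2 ⊕ K) = M1 ⊕ M2, so the key drops out. Then M2 = (M1 ⊕ M2) ⊕ M1 over the first 10 bytes.
byte 0: (0b XOR 8a) XOR 73 = 81 XOR 73 = f2
byte 1: (40 XOR c2) XOR 65 = 82 XOR 65 = e7
byte 2: (48 XOR 46) XOR 63 = 0e XOR 63 = 6d
byte 3: (af XOR 87) XOR 72 = 28 XOR 72 = 5a
byte 4: (54 XOR 22) XOR 65 = 76 XOR 65 = 13
byte 5: (e4 XOR e6) XOR 74 = 02 XOR 74 = 76
byte 6: (25 XOR 7c) XOR 20 = 59 XOR 20 = 79
byte 7: (dd XOR d9) XOR 74 = 04 XOR 74 = 70
byte 8: (b3 XOR 35) XOR 68 = 86 XOR 68 = ee
byte 9: (05 XOR b7) XOR 65 = b2 XOR 65 = d7

f2 e7 6d 5a 13 76 79 70 ee d7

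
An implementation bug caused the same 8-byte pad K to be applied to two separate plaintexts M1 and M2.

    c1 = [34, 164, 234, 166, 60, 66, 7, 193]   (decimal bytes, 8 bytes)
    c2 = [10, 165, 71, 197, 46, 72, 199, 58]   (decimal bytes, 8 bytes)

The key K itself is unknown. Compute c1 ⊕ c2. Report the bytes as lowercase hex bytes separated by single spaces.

c1 ⊕ c2 = (M1 ⊕ K) ⊕ (M2 ⊕ K) = M1 ⊕ M2 — the shared key cancels under XOR.
00100010 XOR 00001010 = 00101000
10100100 XOR 10100101 = 00000001
11101010 XOR 01000111 = 10101101
10100110 XOR 11000101 = 01100011
00111100 XOR 00101110 = 00010010
01000010 XOR 01001000 = 00001010
00000111 XOR 11000111 = 11000000
11000001 XOR 00111010 = 11111011

28 01 ad 63 12 0a c0 fb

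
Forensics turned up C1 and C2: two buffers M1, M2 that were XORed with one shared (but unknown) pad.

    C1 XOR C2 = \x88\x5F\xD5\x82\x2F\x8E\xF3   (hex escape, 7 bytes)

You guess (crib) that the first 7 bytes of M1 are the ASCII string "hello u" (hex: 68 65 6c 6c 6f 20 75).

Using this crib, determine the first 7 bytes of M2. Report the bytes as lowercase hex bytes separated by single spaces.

Since C1 ⊕ C2 = M1 ⊕ M2, XORing with the guessed M1 bytes yields the corresponding M2 bytes: M2 = (C1 ⊕ C2) ⊕ M1.
byte 0: 88 XOR 68 = e0
byte 1: 5f XOR 65 = 3a
byte 2: d5 XOR 6c = b9
byte 3: 82 XOR 6c = ee
byte 4: 2f XOR 6f = 40
byte 5: 8e XOR 20 = ae
byte 6: f3 XOR 75 = 86

e0 3a b9 ee 40 ae 86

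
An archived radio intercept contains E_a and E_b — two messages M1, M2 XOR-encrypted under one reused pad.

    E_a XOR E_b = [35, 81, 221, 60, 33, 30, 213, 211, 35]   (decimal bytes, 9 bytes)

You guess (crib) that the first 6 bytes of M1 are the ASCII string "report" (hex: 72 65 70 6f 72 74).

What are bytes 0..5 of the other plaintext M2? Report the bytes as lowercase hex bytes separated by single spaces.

51 34 ad 53 53 6a

Since E_a ⊕ E_b = M1 ⊕ M2, XORing with the guessed M1 bytes yields the corresponding M2 bytes: M2 = (E_a ⊕ E_b) ⊕ M1.
23 ⊕ 72 = 51
51 ⊕ 65 = 34
dd ⊕ 70 = ad
3c ⊕ 6f = 53
21 ⊕ 72 = 53
1e ⊕ 74 = 6a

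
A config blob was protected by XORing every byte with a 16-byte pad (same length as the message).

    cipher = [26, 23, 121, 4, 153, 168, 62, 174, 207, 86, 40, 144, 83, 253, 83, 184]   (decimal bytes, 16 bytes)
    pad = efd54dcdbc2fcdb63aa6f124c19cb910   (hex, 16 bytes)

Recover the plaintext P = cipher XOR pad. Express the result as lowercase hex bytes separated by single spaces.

f5 c2 34 c9 25 87 f3 18 f5 f0 d9 b4 92 61 ea a8

XOR is its own inverse, so applying the key byte-wise gives the result directly.
byte 0: 1a ^ ef = f5
byte 1: 17 ^ d5 = c2
byte 2: 79 ^ 4d = 34
byte 3: 04 ^ cd = c9
byte 4: 99 ^ bc = 25
byte 5: a8 ^ 2f = 87
byte 6: 3e ^ cd = f3
byte 7: ae ^ b6 = 18
byte 8: cf ^ 3a = f5
byte 9: 56 ^ a6 = f0
byte 10: 28 ^ f1 = d9
byte 11: 90 ^ 24 = b4
byte 12: 53 ^ c1 = 92
byte 13: fd ^ 9c = 61
byte 14: 53 ^ b9 = ea
byte 15: b8 ^ 10 = a8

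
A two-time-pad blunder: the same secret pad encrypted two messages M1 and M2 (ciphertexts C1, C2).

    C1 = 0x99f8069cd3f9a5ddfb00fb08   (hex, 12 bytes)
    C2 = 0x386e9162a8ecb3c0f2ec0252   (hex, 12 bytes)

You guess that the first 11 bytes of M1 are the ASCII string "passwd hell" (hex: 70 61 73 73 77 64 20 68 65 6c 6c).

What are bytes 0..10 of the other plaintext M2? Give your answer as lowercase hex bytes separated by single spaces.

d1 f7 e4 8d 0c 71 36 75 6c 80 95

First, C1 ⊕ C2 = (M1 ⊕ K) ⊕ (M2 ⊕ K) = M1 ⊕ M2, so the key drops out. Then M2 = (M1 ⊕ M2) ⊕ M1 over the first 11 bytes.
byte 0: (99 ^ 38) ^ 70 = a1 ^ 70 = d1
byte 1: (f8 ^ 6e) ^ 61 = 96 ^ 61 = f7
byte 2: (06 ^ 91) ^ 73 = 97 ^ 73 = e4
byte 3: (9c ^ 62) ^ 73 = fe ^ 73 = 8d
byte 4: (d3 ^ a8) ^ 77 = 7b ^ 77 = 0c
byte 5: (f9 ^ ec) ^ 64 = 15 ^ 64 = 71
byte 6: (a5 ^ b3) ^ 20 = 16 ^ 20 = 36
byte 7: (dd ^ c0) ^ 68 = 1d ^ 68 = 75
byte 8: (fb ^ f2) ^ 65 = 09 ^ 65 = 6c
byte 9: (00 ^ ec) ^ 6c = ec ^ 6c = 80
byte 10: (fb ^ 02) ^ 6c = f9 ^ 6c = 95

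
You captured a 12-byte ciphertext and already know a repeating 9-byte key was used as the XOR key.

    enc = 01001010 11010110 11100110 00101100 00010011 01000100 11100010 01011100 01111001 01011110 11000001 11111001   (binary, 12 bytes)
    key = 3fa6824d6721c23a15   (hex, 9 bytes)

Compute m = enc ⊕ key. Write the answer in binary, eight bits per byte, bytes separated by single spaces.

The 9-byte key repeats, so the effective keystream is 3f a6 82 4d 67 21 c2 3a 15 3f a6 82.
byte 0: 4a xor 3f = 75
byte 1: d6 xor a6 = 70
byte 2: e6 xor 82 = 64
byte 3: 2c xor 4d = 61
byte 4: 13 xor 67 = 74
byte 5: 44 xor 21 = 65
byte 6: e2 xor c2 = 20
byte 7: 5c xor 3a = 66
byte 8: 79 xor 15 = 6c
byte 9: 5e xor 3f = 61
byte 10: c1 xor a6 = 67
byte 11: f9 xor 82 = 7b

01110101 01110000 01100100 01100001 01110100 01100101 00100000 01100110 01101100 01100001 01100111 01111011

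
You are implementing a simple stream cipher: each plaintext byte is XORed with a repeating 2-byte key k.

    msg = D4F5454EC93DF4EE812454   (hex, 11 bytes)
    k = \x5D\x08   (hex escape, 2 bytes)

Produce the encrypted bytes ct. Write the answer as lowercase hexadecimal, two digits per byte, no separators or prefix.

The 2-byte key repeats, so the effective keystream is 5d 08 5d 08 5d 08 5d 08 5d 08 5d.
byte 0: d4 ^ 5d = 89
byte 1: f5 ^ 08 = fd
byte 2: 45 ^ 5d = 18
byte 3: 4e ^ 08 = 46
byte 4: c9 ^ 5d = 94
byte 5: 3d ^ 08 = 35
byte 6: f4 ^ 5d = a9
byte 7: ee ^ 08 = e6
byte 8: 81 ^ 5d = dc
byte 9: 24 ^ 08 = 2c
byte 10: 54 ^ 5d = 09

89fd18469435a9e6dc2c09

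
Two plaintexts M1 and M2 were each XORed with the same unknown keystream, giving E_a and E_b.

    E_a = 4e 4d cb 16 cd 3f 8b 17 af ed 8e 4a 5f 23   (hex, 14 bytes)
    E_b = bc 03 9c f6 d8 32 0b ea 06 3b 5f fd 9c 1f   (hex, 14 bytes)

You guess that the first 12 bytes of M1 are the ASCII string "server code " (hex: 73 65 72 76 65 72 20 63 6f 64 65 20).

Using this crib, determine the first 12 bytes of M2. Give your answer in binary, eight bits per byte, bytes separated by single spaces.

First, E_a ⊕ E_b = (M1 ⊕ K) ⊕ (M2 ⊕ K) = M1 ⊕ M2, so the key drops out. Then M2 = (M1 ⊕ M2) ⊕ M1 over the first 12 bytes.
byte 0: (4e XOR bc) XOR 73 = f2 XOR 73 = 81
byte 1: (4d XOR 03) XOR 65 = 4e XOR 65 = 2b
byte 2: (cb XOR 9c) XOR 72 = 57 XOR 72 = 25
byte 3: (16 XOR f6) XOR 76 = e0 XOR 76 = 96
byte 4: (cd XOR d8) XOR 65 = 15 XOR 65 = 70
byte 5: (3f XOR 32) XOR 72 = 0d XOR 72 = 7f
byte 6: (8b XOR 0b) XOR 20 = 80 XOR 20 = a0
byte 7: (17 XOR ea) XOR 63 = fd XOR 63 = 9e
byte 8: (af XOR 06) XOR 6f = a9 XOR 6f = c6
byte 9: (ed XOR 3b) XOR 64 = d6 XOR 64 = b2
byte 10: (8e XOR 5f) XOR 65 = d1 XOR 65 = b4
byte 11: (4a XOR fd) XOR 20 = b7 XOR 20 = 97

10000001 00101011 00100101 10010110 01110000 01111111 10100000 10011110 11000110 10110010 10110100 10010111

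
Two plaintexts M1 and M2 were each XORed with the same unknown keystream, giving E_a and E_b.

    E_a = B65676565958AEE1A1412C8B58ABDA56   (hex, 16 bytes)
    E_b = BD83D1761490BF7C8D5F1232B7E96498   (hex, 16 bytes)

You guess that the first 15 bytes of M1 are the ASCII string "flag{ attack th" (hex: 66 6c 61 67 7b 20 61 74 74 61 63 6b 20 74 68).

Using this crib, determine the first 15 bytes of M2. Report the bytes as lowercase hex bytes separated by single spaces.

First, E_a ⊕ E_b = (M1 ⊕ K) ⊕ (M2 ⊕ K) = M1 ⊕ M2, so the key drops out. Then M2 = (M1 ⊕ M2) ⊕ M1 over the first 15 bytes.
byte 0: (b6 ^ bd) ^ 66 = 0b ^ 66 = 6d
byte 1: (56 ^ 83) ^ 6c = d5 ^ 6c = b9
byte 2: (76 ^ d1) ^ 61 = a7 ^ 61 = c6
byte 3: (56 ^ 76) ^ 67 = 20 ^ 67 = 47
byte 4: (59 ^ 14) ^ 7b = 4d ^ 7b = 36
byte 5: (58 ^ 90) ^ 20 = c8 ^ 20 = e8
byte 6: (ae ^ bf) ^ 61 = 11 ^ 61 = 70
byte 7: (e1 ^ 7c) ^ 74 = 9d ^ 74 = e9
byte 8: (a1 ^ 8d) ^ 74 = 2c ^ 74 = 58
byte 9: (41 ^ 5f) ^ 61 = 1e ^ 61 = 7f
byte 10: (2c ^ 12) ^ 63 = 3e ^ 63 = 5d
byte 11: (8b ^ 32) ^ 6b = b9 ^ 6b = d2
byte 12: (58 ^ b7) ^ 20 = ef ^ 20 = cf
byte 13: (ab ^ e9) ^ 74 = 42 ^ 74 = 36
byte 14: (da ^ 64) ^ 68 = be ^ 68 = d6

6d b9 c6 47 36 e8 70 e9 58 7f 5d d2 cf 36 d6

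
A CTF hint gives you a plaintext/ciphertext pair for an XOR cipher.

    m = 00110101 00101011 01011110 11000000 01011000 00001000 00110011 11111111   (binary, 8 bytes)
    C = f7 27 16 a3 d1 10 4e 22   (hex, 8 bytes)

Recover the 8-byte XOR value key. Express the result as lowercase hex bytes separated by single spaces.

c2 0c 48 63 89 18 7d dd

Since C = m ⊕ key, XORing both sides with m gives key = m ⊕ C.
35 ^ f7 = c2
2b ^ 27 = 0c
5e ^ 16 = 48
c0 ^ a3 = 63
58 ^ d1 = 89
08 ^ 10 = 18
33 ^ 4e = 7d
ff ^ 22 = dd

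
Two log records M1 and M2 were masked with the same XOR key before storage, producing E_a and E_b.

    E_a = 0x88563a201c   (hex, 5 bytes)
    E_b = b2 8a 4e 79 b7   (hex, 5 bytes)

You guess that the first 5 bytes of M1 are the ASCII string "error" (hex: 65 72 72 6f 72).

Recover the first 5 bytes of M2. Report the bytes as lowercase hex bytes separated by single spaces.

First, E_a ⊕ E_b = (M1 ⊕ K) ⊕ (M2 ⊕ K) = M1 ⊕ M2, so the key drops out. Then M2 = (M1 ⊕ M2) ⊕ M1 over the first 5 bytes.
byte 0: (88 xor b2) xor 65 = 3a xor 65 = 5f
byte 1: (56 xor 8a) xor 72 = dc xor 72 = ae
byte 2: (3a xor 4e) xor 72 = 74 xor 72 = 06
byte 3: (20 xor 79) xor 6f = 59 xor 6f = 36
byte 4: (1c xor b7) xor 72 = ab xor 72 = d9

5f ae 06 36 d9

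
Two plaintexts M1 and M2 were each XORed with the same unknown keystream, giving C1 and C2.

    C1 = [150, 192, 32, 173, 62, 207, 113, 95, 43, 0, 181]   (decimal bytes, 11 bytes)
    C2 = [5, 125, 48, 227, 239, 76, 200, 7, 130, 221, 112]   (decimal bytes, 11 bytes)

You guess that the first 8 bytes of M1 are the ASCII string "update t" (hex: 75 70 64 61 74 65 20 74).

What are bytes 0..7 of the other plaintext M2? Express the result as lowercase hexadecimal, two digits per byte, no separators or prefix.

First, C1 ⊕ C2 = (M1 ⊕ K) ⊕ (M2 ⊕ K) = M1 ⊕ M2, so the key drops out. Then M2 = (M1 ⊕ M2) ⊕ M1 over the first 8 bytes.
byte 0: (96 ^ 05) ^ 75 = 93 ^ 75 = e6
byte 1: (c0 ^ 7d) ^ 70 = bd ^ 70 = cd
byte 2: (20 ^ 30) ^ 64 = 10 ^ 64 = 74
byte 3: (ad ^ e3) ^ 61 = 4e ^ 61 = 2f
byte 4: (3e ^ ef) ^ 74 = d1 ^ 74 = a5
byte 5: (cf ^ 4c) ^ 65 = 83 ^ 65 = e6
byte 6: (71 ^ c8) ^ 20 = b9 ^ 20 = 99
byte 7: (5f ^ 07) ^ 74 = 58 ^ 74 = 2c

e6cd742fa5e6992c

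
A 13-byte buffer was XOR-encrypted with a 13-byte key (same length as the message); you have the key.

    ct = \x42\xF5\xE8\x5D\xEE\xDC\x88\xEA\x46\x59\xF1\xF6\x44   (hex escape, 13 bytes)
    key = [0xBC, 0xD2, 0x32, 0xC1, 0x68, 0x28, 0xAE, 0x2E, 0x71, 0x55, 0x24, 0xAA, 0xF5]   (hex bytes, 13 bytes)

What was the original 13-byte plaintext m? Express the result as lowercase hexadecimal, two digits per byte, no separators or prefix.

byte 0: 42 ⊕ bc = fe
byte 1: f5 ⊕ d2 = 27
byte 2: e8 ⊕ 32 = da
byte 3: 5d ⊕ c1 = 9c
byte 4: ee ⊕ 68 = 86
byte 5: dc ⊕ 28 = f4
byte 6: 88 ⊕ ae = 26
byte 7: ea ⊕ 2e = c4
byte 8: 46 ⊕ 71 = 37
byte 9: 59 ⊕ 55 = 0c
byte 10: f1 ⊕ 24 = d5
byte 11: f6 ⊕ aa = 5c
byte 12: 44 ⊕ f5 = b1

fe27da9c86f426c4370cd55cb1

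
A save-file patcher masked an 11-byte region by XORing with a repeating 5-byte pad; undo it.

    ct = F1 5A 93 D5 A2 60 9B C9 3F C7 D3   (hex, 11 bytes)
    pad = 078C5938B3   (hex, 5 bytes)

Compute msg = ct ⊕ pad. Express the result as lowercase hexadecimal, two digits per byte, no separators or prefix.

f6d6caed116717900774d4

The 5-byte key repeats, so the effective keystream is 07 8c 59 38 b3 07 8c 59 38 b3 07.
byte 0: f1 XOR 07 = f6
byte 1: 5a XOR 8c = d6
byte 2: 93 XOR 59 = ca
byte 3: d5 XOR 38 = ed
byte 4: a2 XOR b3 = 11
byte 5: 60 XOR 07 = 67
byte 6: 9b XOR 8c = 17
byte 7: c9 XOR 59 = 90
byte 8: 3f XOR 38 = 07
byte 9: c7 XOR b3 = 74
byte 10: d3 XOR 07 = d4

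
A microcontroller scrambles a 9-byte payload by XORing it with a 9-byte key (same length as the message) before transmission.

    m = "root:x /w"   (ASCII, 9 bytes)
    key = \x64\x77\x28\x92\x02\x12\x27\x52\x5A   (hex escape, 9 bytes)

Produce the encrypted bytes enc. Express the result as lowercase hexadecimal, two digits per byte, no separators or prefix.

XOR is its own inverse, so applying the key byte-wise gives the result directly.
72 ^ 64 = 16
6f ^ 77 = 18
6f ^ 28 = 47
74 ^ 92 = e6
3a ^ 02 = 38
78 ^ 12 = 6a
20 ^ 27 = 07
2f ^ 52 = 7d
77 ^ 5a = 2d

161847e6386a077d2d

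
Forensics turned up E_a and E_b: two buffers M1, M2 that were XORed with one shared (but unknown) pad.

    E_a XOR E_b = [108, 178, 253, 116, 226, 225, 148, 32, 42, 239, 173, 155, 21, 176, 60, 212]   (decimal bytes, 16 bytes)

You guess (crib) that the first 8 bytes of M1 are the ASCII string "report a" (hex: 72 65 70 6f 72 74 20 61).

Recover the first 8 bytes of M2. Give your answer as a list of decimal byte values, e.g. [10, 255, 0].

Since E_a ⊕ E_b = M1 ⊕ M2, XORing with the guessed M1 bytes yields the corresponding M2 bytes: M2 = (E_a ⊕ E_b) ⊕ M1.
byte 0: 01101100 ^ 01110010 = 00011110
byte 1: 10110010 ^ 01100101 = 11010111
byte 2: 11111101 ^ 01110000 = 10001101
byte 3: 01110100 ^ 01101111 = 00011011
byte 4: 11100010 ^ 01110010 = 10010000
byte 5: 11100001 ^ 01110100 = 10010101
byte 6: 10010100 ^ 00100000 = 10110100
byte 7: 00100000 ^ 01100001 = 01000001

[30, 215, 141, 27, 144, 149, 180, 65]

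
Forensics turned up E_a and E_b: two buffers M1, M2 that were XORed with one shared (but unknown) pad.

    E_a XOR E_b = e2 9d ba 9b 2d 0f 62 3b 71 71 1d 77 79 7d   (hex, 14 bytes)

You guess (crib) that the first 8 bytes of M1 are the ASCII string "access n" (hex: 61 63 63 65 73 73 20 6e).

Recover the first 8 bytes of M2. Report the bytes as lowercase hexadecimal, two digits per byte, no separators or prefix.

Since E_a ⊕ E_b = M1 ⊕ M2, XORing with the guessed M1 bytes yields the corresponding M2 bytes: M2 = (E_a ⊕ E_b) ⊕ M1.
e2 xor 61 = 83
9d xor 63 = fe
ba xor 63 = d9
9b xor 65 = fe
2d xor 73 = 5e
0f xor 73 = 7c
62 xor 20 = 42
3b xor 6e = 55

83fed9fe5e7c4255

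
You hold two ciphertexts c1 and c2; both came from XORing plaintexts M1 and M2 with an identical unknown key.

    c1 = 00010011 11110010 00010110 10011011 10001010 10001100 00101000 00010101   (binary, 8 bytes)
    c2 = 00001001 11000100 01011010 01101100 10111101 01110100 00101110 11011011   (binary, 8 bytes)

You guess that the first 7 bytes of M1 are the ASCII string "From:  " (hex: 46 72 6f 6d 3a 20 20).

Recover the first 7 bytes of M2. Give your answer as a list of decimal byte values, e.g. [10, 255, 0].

First, c1 ⊕ c2 = (M1 ⊕ K) ⊕ (M2 ⊕ K) = M1 ⊕ M2, so the key drops out. Then M2 = (M1 ⊕ M2) ⊕ M1 over the first 7 bytes.
byte 0: (13 ⊕ 09) ⊕ 46 = 1a ⊕ 46 = 5c
byte 1: (f2 ⊕ c4) ⊕ 72 = 36 ⊕ 72 = 44
byte 2: (16 ⊕ 5a) ⊕ 6f = 4c ⊕ 6f = 23
byte 3: (9b ⊕ 6c) ⊕ 6d = f7 ⊕ 6d = 9a
byte 4: (8a ⊕ bd) ⊕ 3a = 37 ⊕ 3a = 0d
byte 5: (8c ⊕ 74) ⊕ 20 = f8 ⊕ 20 = d8
byte 6: (28 ⊕ 2e) ⊕ 20 = 06 ⊕ 20 = 26

[92, 68, 35, 154, 13, 216, 38]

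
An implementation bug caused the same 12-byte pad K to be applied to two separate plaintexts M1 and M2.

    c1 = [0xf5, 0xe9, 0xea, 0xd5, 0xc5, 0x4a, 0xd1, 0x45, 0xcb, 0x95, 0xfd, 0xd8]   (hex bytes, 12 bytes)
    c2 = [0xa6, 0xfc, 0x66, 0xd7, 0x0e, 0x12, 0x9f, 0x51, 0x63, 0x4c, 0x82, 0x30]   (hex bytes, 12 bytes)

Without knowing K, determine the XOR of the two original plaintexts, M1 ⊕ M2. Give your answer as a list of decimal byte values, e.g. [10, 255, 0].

[83, 21, 140, 2, 203, 88, 78, 20, 168, 217, 127, 232]

c1 ⊕ c2 = (M1 ⊕ K) ⊕ (M2 ⊕ K) = M1 ⊕ M2 — the shared key cancels under XOR.
f5 ⊕ a6 = 53
e9 ⊕ fc = 15
ea ⊕ 66 = 8c
d5 ⊕ d7 = 02
c5 ⊕ 0e = cb
4a ⊕ 12 = 58
d1 ⊕ 9f = 4e
45 ⊕ 51 = 14
cb ⊕ 63 = a8
95 ⊕ 4c = d9
fd ⊕ 82 = 7f
d8 ⊕ 30 = e8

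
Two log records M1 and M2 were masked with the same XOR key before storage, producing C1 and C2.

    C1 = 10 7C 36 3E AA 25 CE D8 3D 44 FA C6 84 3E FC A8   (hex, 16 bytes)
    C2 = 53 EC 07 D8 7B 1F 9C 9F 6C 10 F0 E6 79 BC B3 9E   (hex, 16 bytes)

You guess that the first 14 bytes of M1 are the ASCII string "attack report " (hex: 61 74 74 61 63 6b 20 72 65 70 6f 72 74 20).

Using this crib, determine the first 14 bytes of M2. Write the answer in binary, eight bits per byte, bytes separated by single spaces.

First, C1 ⊕ C2 = (M1 ⊕ K) ⊕ (M2 ⊕ K) = M1 ⊕ M2, so the key drops out. Then M2 = (M1 ⊕ M2) ⊕ M1 over the first 14 bytes.
byte 0: (10 xor 53) xor 61 = 43 xor 61 = 22
byte 1: (7c xor ec) xor 74 = 90 xor 74 = e4
byte 2: (36 xor 07) xor 74 = 31 xor 74 = 45
byte 3: (3e xor d8) xor 61 = e6 xor 61 = 87
byte 4: (aa xor 7b) xor 63 = d1 xor 63 = b2
byte 5: (25 xor 1f) xor 6b = 3a xor 6b = 51
byte 6: (ce xor 9c) xor 20 = 52 xor 20 = 72
byte 7: (d8 xor 9f) xor 72 = 47 xor 72 = 35
byte 8: (3d xor 6c) xor 65 = 51 xor 65 = 34
byte 9: (44 xor 10) xor 70 = 54 xor 70 = 24
byte 10: (fa xor f0) xor 6f = 0a xor 6f = 65
byte 11: (c6 xor e6) xor 72 = 20 xor 72 = 52
byte 12: (84 xor 79) xor 74 = fd xor 74 = 89
byte 13: (3e xor bc) xor 20 = 82 xor 20 = a2

00100010 11100100 01000101 10000111 10110010 01010001 01110010 00110101 00110100 00100100 01100101 01010010 10001001 10100010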